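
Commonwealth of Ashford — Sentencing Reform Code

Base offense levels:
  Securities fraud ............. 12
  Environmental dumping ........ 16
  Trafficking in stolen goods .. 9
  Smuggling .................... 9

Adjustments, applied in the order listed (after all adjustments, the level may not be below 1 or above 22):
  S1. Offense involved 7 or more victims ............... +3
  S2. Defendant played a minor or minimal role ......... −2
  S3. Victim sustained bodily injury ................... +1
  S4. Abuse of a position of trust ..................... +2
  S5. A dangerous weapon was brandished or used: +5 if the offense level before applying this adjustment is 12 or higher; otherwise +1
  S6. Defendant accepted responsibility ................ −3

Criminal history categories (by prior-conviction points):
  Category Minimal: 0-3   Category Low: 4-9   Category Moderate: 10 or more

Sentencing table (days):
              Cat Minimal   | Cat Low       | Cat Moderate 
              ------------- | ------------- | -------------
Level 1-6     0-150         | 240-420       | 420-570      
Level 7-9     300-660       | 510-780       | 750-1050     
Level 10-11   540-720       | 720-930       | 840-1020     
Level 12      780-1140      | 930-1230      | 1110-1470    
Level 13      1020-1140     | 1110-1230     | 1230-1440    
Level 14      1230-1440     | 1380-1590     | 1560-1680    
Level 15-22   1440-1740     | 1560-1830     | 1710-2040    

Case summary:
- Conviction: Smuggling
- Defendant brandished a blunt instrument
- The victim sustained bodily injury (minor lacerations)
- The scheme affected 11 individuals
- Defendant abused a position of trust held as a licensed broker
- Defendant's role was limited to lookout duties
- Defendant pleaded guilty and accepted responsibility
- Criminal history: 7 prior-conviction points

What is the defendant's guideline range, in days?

1560-1830 days

Base offense level for smuggling: 9.
S1 applies: 9 + 3 = 12.
S2 applies: 12 − 2 = 10.
S3 applies: 10 + 1 = 11.
S4 applies: 11 + 2 = 13.
S5 applies (level before this adjustment is 13 ≥ 12, so +5): 13 + 5 = 18.
S6 applies: 18 − 3 = 15.
Final offense level: 15.
Criminal history: 7 prior points → Category Low (4-9).
Level 15 falls in the 15-22 band.
Grid: Level 15-22 × Category Low = 1560-1830 days.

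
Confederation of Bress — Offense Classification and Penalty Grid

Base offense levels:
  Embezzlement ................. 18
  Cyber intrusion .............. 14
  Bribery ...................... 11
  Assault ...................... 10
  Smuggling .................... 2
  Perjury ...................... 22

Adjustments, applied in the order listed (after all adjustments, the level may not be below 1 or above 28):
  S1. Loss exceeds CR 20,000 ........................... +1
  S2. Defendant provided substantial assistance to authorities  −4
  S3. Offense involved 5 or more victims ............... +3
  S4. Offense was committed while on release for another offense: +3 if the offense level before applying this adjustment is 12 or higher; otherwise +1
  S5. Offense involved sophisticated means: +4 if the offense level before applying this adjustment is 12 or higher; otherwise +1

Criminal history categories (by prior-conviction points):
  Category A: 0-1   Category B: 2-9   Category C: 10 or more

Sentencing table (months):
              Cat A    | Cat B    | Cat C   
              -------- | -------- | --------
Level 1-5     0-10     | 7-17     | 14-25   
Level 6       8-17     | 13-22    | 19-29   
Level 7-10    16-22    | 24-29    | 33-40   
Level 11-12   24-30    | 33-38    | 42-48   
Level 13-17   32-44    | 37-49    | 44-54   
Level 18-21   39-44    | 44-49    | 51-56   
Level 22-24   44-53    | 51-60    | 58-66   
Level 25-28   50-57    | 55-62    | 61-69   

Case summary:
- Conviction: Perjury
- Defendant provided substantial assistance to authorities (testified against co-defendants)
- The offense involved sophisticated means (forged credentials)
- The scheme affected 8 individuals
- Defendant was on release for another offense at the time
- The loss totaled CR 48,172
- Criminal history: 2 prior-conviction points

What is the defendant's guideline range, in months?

Base offense level for perjury: 22.
S1 applies: 22 + 1 = 23.
S2 applies: 23 − 4 = 19.
S3 applies: 19 + 3 = 22.
S4 applies (level before this adjustment is 22 ≥ 12, so +3): 22 + 3 = 25.
S5 applies (level before this adjustment is 25 ≥ 12, so +4): 25 + 4 = 29.
Level 29 exceeds the maximum of 28; capped at 28.
Final offense level: 28.
Criminal history: 2 prior points → Category B (2-9).
Level 28 falls in the 25-28 band.
Grid: Level 25-28 × Category B = 55-62 months.

55-62 months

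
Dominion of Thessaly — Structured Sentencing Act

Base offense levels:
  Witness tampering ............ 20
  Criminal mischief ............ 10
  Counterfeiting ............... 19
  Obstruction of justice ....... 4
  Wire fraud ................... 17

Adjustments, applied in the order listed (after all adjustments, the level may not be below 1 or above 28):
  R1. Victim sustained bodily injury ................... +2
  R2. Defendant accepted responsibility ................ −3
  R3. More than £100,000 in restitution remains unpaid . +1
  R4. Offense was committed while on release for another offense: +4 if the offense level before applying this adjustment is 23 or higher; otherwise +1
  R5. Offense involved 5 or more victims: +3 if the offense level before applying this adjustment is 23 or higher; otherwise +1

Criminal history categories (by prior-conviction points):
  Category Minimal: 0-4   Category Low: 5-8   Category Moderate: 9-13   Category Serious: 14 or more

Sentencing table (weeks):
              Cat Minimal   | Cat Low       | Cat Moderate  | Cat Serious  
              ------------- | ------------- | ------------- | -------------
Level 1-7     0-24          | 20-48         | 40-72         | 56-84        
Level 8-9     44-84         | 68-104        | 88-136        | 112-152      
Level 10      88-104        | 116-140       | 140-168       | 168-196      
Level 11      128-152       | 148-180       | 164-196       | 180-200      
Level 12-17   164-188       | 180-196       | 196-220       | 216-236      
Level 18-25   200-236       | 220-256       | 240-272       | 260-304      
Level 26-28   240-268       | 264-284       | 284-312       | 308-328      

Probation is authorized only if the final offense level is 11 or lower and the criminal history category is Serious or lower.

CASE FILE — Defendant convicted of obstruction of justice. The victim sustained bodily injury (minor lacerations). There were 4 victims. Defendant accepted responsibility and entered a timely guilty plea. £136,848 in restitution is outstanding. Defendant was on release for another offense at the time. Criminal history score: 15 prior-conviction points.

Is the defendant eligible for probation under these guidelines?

Base offense level for obstruction of justice: 4.
R1 applies: 4 + 2 = 6.
R2 applies: 6 − 3 = 3.
R3 applies: 3 + 1 = 4.
R4 applies (level before this adjustment is 4 < 23, so +1): 4 + 1 = 5.
R5 does not apply.
Final offense level: 5.
Criminal history: 15 prior points → Category Serious (14+).
Level 5 falls in the 1-7 band.
Grid: Level 1-7 × Category Serious = 56-84 weeks.
Probation check: level 5 ≤ 11 and category Serious ≤ Serious → eligible.

Yes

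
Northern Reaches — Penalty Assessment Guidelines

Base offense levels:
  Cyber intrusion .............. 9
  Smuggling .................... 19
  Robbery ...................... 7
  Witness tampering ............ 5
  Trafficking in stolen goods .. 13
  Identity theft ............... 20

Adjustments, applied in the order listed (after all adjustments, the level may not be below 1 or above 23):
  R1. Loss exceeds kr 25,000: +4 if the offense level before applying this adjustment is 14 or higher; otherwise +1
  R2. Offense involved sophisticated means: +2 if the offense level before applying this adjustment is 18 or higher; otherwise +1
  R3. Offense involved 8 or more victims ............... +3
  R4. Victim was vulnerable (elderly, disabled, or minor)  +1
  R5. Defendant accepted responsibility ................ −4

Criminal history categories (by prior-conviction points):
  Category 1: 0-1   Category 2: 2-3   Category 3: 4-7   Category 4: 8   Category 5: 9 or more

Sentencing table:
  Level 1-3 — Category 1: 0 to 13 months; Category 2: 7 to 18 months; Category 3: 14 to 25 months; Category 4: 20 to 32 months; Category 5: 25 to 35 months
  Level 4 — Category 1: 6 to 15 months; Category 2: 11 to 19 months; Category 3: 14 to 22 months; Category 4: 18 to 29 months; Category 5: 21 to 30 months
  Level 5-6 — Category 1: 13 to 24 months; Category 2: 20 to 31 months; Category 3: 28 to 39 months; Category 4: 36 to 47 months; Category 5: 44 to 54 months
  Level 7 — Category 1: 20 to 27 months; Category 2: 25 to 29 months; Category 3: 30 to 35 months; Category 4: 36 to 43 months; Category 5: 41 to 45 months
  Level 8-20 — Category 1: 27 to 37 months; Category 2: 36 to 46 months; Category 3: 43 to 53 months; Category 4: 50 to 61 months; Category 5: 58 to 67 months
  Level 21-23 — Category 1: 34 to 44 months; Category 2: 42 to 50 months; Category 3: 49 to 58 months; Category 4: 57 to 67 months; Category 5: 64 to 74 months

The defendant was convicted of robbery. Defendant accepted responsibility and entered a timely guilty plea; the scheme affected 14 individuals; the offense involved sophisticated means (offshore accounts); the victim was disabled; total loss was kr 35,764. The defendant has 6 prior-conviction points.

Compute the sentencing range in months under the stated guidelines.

Base offense level for robbery: 7.
R1 applies (level before this adjustment is 7 < 14, so +1): 7 + 1 = 8.
R2 applies (level before this adjustment is 8 < 18, so +1): 8 + 1 = 9.
R3 applies: 9 + 3 = 12.
R4 applies: 12 + 1 = 13.
R5 applies: 13 − 4 = 9.
Final offense level: 9.
Criminal history: 6 prior points → Category 3 (4-7).
Level 9 falls in the 8-20 band.
Grid: Level 8-20 × Category 3 = 43-53 months.

43-53 months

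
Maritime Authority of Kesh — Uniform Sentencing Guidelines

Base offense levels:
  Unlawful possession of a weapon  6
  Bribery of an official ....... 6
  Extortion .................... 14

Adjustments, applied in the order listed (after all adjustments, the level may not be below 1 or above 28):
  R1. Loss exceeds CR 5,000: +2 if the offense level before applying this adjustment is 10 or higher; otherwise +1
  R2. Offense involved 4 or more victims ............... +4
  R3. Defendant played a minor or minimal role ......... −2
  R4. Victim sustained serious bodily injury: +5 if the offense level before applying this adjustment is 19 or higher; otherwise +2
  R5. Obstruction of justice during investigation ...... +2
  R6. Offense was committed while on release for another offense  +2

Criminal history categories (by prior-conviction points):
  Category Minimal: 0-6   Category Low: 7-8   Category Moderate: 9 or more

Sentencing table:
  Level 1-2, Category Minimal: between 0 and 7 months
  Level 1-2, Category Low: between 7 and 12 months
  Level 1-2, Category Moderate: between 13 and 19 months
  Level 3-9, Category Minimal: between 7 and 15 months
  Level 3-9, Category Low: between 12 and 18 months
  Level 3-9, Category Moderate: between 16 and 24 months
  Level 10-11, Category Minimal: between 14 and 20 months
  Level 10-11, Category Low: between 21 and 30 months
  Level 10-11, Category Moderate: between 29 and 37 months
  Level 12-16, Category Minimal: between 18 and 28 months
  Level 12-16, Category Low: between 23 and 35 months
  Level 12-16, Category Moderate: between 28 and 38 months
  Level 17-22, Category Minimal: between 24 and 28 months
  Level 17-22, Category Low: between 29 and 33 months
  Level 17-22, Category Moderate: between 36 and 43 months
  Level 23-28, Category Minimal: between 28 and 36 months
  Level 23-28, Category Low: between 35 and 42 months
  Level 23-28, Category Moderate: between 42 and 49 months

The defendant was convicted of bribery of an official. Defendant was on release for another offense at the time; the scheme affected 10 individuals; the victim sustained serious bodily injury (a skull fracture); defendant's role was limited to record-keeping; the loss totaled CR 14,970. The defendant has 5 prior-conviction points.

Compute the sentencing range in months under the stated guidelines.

Base offense level for bribery of an official: 6.
R1 applies (level before this adjustment is 6 < 10, so +1): 6 + 1 = 7.
R2 applies: 7 + 4 = 11.
R3 applies: 11 − 2 = 9.
R4 applies (level before this adjustment is 9 < 19, so +2): 9 + 2 = 11.
R6 applies: 11 + 2 = 13.
Final offense level: 13.
Criminal history: 5 prior points → Category Minimal (0-6).
Level 13 falls in the 12-16 band.
Grid: Level 12-16 × Category Minimal = 18-28 months.

18-28 months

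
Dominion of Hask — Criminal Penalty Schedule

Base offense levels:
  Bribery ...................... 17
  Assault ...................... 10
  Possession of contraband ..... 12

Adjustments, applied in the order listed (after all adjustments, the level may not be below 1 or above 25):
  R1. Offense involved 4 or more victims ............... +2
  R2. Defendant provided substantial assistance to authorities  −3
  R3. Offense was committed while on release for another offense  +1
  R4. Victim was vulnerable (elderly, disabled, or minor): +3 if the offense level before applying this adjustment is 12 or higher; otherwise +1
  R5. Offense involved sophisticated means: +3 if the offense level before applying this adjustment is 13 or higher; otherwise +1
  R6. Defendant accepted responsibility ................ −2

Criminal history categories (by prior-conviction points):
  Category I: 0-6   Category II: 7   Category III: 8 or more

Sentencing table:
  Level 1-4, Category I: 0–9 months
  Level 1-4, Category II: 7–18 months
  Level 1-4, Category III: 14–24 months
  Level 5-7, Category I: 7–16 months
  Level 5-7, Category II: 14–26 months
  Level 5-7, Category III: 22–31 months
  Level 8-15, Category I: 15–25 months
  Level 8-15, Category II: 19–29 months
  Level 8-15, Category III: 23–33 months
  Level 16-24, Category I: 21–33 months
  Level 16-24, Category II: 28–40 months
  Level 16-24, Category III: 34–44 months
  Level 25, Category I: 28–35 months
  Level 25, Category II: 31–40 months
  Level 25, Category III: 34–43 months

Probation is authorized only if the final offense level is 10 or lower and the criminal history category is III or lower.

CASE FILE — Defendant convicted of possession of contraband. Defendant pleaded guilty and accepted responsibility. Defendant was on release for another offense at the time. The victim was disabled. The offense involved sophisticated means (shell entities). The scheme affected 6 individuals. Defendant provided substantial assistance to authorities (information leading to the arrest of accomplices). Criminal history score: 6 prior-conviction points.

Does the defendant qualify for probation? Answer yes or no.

Base offense level for possession of contraband: 12.
R1 applies: 12 + 2 = 14.
R2 applies: 14 − 3 = 11.
R3 applies: 11 + 1 = 12.
R4 applies (level before this adjustment is 12 ≥ 12, so +3): 12 + 3 = 15.
R5 applies (level before this adjustment is 15 ≥ 13, so +3): 15 + 3 = 18.
R6 applies: 18 − 2 = 16.
Final offense level: 16.
Criminal history: 6 prior points → Category I (0-6).
Level 16 falls in the 16-24 band.
Grid: Level 16-24 × Category I = 21-33 months.
Probation check: level 16 > 10 and category I ≤ III → not eligible.

No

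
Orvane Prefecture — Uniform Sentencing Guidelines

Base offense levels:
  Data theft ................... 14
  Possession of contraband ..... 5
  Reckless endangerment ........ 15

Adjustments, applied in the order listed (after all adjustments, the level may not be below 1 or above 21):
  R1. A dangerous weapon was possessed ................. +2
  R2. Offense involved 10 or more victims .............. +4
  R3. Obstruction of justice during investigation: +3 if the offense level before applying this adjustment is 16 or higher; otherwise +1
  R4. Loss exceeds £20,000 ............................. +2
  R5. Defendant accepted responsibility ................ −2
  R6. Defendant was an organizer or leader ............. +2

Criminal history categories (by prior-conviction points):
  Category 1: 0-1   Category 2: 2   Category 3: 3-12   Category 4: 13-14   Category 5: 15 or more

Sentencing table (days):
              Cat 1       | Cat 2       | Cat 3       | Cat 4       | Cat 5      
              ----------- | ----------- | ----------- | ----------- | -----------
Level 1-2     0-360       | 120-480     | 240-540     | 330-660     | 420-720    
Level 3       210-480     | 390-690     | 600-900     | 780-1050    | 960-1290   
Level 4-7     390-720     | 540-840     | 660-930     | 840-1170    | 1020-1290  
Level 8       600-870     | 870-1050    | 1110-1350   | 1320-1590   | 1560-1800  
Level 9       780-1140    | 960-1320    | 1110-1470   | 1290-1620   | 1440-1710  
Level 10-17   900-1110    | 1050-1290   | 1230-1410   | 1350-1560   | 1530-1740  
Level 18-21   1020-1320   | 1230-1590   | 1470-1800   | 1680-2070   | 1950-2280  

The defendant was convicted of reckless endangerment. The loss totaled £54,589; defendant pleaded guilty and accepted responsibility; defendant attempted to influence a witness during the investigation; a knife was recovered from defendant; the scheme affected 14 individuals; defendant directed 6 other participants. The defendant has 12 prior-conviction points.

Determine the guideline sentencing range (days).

Base offense level for reckless endangerment: 15.
R1 applies: 15 + 2 = 17.
R2 applies: 17 + 4 = 21.
R3 applies (level before this adjustment is 21 ≥ 16, so +3): 21 + 3 = 24.
R4 applies: 24 + 2 = 26.
R5 applies: 26 − 2 = 24.
R6 applies: 24 + 2 = 26.
Level 26 exceeds the maximum of 21; capped at 21.
Final offense level: 21.
Criminal history: 12 prior points → Category 3 (3-12).
Level 21 falls in the 18-21 band.
Grid: Level 18-21 × Category 3 = 1470-1800 days.

1470-1800 days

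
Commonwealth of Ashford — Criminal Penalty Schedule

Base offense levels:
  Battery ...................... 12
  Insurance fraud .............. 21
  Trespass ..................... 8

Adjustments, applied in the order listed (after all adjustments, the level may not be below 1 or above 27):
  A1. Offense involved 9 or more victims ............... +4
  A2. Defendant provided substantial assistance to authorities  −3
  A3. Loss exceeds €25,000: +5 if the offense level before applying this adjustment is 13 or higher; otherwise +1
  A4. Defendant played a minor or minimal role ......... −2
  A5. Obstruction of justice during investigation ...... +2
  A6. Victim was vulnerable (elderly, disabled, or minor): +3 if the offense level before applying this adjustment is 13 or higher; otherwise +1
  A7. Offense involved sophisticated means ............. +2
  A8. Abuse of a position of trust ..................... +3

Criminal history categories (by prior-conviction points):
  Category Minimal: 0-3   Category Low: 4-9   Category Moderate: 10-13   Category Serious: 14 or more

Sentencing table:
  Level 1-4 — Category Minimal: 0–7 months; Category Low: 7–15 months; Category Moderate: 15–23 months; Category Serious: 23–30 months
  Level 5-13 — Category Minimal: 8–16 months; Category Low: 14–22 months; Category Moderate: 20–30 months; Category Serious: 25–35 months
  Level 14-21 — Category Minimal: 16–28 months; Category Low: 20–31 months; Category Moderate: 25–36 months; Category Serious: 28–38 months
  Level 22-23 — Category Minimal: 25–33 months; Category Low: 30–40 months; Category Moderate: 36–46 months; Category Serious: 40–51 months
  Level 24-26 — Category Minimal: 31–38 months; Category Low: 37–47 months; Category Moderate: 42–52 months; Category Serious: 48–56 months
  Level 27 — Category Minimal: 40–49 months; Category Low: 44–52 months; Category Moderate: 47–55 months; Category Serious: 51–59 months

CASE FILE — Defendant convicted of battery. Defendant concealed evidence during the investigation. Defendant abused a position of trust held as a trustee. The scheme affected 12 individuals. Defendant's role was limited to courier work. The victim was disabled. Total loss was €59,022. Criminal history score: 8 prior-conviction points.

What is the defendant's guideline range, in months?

44-52 months

Base offense level for battery: 12.
A1 applies: 12 + 4 = 16.
A2 does not apply.
A3 applies (level before this adjustment is 16 ≥ 13, so +5): 16 + 5 = 21.
A4 applies: 21 − 2 = 19.
A5 applies: 19 + 2 = 21.
A6 applies (level before this adjustment is 21 ≥ 13, so +3): 21 + 3 = 24.
A7 does not apply.
A8 applies: 24 + 3 = 27.
Final offense level: 27.
Criminal history: 8 prior points → Category Low (4-9).
Level 27 falls in the 27 band.
Grid: Level 27 × Category Low = 44-52 months.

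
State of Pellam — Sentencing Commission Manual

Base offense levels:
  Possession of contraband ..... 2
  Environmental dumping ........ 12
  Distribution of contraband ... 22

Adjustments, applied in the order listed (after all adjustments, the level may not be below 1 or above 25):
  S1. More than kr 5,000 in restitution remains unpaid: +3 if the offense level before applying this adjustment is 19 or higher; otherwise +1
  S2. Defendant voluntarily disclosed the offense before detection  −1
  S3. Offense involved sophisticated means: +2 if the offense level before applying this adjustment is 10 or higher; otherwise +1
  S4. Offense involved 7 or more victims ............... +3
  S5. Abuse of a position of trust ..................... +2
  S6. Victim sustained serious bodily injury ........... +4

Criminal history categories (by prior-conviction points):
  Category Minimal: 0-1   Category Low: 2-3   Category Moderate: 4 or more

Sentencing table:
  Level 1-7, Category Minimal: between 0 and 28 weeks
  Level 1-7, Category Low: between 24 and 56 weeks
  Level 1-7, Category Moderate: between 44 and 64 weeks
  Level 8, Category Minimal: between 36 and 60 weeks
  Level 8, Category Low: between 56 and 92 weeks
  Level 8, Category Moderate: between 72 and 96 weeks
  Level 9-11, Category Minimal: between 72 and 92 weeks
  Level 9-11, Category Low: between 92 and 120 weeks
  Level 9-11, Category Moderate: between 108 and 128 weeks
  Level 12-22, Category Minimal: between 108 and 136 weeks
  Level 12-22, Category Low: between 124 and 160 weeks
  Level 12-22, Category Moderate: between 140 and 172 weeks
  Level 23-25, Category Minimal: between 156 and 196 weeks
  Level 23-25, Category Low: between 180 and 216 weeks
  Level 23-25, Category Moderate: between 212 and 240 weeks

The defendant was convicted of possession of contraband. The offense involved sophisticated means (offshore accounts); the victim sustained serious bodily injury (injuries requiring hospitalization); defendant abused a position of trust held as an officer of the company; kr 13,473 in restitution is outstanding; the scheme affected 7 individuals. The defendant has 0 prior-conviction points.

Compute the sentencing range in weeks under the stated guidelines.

108-136 weeks

Base offense level for possession of contraband: 2.
S1 applies (level before this adjustment is 2 < 19, so +1): 2 + 1 = 3.
S3 applies (level before this adjustment is 3 < 10, so +1): 3 + 1 = 4.
S4 applies: 4 + 3 = 7.
S5 applies: 7 + 2 = 9.
S6 applies: 9 + 4 = 13.
Final offense level: 13.
Criminal history: 0 prior points → Category Minimal (0-1).
Level 13 falls in the 12-22 band.
Grid: Level 12-22 × Category Minimal = 108-136 weeks.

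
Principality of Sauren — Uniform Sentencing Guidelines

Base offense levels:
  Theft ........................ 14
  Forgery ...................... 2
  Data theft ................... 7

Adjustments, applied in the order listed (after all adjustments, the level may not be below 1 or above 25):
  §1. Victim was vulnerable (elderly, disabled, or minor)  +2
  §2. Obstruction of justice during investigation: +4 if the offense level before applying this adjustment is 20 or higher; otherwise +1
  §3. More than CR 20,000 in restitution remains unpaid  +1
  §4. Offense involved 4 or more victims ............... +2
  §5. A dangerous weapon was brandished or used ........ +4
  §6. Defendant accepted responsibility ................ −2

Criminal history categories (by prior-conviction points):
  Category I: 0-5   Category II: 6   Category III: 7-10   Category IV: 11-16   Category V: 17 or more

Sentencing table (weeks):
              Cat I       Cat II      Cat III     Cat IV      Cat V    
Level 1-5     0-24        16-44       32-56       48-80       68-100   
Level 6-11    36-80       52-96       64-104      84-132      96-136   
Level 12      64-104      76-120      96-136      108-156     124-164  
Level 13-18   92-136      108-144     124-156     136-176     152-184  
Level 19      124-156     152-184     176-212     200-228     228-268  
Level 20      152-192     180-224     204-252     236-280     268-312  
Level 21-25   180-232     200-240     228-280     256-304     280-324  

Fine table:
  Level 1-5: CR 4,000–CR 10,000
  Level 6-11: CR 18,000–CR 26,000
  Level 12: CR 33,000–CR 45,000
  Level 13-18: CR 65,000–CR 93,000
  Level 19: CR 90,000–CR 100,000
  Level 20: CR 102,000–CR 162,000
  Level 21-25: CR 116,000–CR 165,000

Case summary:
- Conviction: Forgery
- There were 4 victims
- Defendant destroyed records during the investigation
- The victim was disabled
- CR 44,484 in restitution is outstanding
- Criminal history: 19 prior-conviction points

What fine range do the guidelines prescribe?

CR 18,000–CR 26,000

Base offense level for forgery: 2.
§1 applies: 2 + 2 = 4.
§2 applies (level before this adjustment is 4 < 20, so +1): 4 + 1 = 5.
§3 applies: 5 + 1 = 6.
§4 applies: 6 + 2 = 8.
Final offense level: 8.
Level 8 falls in the 6-11 band.
Fine table: Level 6-11 → CR 18,000–CR 26,000.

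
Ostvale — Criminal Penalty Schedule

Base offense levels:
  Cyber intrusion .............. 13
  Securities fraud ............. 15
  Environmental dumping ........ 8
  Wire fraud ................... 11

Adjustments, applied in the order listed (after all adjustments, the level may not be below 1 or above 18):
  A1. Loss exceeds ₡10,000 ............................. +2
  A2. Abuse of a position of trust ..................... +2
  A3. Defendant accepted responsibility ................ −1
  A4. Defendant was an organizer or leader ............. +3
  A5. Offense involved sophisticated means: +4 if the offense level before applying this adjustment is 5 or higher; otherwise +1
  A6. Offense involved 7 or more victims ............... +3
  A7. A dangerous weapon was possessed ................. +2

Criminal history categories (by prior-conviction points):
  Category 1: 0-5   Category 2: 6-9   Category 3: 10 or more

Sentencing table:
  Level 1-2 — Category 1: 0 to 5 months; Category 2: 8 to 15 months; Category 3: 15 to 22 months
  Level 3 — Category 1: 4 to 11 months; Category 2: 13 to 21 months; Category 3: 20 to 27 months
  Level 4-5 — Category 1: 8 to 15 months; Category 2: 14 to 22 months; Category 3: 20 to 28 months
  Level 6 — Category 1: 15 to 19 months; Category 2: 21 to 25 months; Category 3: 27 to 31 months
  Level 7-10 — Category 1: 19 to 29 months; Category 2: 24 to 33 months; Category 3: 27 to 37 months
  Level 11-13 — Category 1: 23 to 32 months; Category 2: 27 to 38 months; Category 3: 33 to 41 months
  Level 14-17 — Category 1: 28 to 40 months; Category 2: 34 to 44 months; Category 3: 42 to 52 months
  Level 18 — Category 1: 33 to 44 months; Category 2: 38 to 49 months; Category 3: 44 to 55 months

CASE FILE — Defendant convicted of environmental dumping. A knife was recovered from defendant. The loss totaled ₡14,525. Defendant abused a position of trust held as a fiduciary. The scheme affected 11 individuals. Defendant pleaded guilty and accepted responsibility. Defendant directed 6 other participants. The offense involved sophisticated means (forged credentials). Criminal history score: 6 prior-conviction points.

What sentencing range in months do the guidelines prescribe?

Base offense level for environmental dumping: 8.
A1 applies: 8 + 2 = 10.
A2 applies: 10 + 2 = 12.
A3 applies: 12 − 1 = 11.
A4 applies: 11 + 3 = 14.
A5 applies (level before this adjustment is 14 ≥ 5, so +4): 14 + 4 = 18.
A6 applies: 18 + 3 = 21.
A7 applies: 21 + 2 = 23.
Level 23 exceeds the maximum of 18; capped at 18.
Final offense level: 18.
Criminal history: 6 prior points → Category 2 (6-9).
Level 18 falls in the 18 band.
Grid: Level 18 × Category 2 = 38-49 months.

38-49 months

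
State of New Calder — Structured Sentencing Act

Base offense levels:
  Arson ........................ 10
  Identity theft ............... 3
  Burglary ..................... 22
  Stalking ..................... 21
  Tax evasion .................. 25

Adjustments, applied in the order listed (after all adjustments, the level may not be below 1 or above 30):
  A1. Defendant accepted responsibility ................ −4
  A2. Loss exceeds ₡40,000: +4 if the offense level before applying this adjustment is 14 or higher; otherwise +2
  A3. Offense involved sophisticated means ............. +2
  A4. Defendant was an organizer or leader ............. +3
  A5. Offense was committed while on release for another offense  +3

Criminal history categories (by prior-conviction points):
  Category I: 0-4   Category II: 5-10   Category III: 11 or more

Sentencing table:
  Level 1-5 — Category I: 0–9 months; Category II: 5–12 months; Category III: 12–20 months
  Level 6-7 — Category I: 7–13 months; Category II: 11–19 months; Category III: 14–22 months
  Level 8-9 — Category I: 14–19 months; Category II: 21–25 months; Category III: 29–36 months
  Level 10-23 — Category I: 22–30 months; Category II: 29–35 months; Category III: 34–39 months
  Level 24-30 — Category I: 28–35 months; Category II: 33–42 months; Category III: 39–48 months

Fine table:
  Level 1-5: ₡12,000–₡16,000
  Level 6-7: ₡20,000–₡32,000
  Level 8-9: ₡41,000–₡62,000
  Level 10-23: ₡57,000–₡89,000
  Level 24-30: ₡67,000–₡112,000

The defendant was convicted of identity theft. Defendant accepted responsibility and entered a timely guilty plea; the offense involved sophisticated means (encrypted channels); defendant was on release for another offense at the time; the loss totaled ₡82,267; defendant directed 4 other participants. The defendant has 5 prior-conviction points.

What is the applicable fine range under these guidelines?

Base offense level for identity theft: 3.
A1 applies: 3 − 4 = -1.
A2 applies (level before this adjustment is -1 < 14, so +2): -1 + 2 = 1.
A3 applies: 1 + 2 = 3.
A4 applies: 3 + 3 = 6.
A5 applies: 6 + 3 = 9.
Final offense level: 9.
Level 9 falls in the 8-9 band.
Fine table: Level 8-9 → ₡41,000–₡62,000.

₡41,000–₡62,000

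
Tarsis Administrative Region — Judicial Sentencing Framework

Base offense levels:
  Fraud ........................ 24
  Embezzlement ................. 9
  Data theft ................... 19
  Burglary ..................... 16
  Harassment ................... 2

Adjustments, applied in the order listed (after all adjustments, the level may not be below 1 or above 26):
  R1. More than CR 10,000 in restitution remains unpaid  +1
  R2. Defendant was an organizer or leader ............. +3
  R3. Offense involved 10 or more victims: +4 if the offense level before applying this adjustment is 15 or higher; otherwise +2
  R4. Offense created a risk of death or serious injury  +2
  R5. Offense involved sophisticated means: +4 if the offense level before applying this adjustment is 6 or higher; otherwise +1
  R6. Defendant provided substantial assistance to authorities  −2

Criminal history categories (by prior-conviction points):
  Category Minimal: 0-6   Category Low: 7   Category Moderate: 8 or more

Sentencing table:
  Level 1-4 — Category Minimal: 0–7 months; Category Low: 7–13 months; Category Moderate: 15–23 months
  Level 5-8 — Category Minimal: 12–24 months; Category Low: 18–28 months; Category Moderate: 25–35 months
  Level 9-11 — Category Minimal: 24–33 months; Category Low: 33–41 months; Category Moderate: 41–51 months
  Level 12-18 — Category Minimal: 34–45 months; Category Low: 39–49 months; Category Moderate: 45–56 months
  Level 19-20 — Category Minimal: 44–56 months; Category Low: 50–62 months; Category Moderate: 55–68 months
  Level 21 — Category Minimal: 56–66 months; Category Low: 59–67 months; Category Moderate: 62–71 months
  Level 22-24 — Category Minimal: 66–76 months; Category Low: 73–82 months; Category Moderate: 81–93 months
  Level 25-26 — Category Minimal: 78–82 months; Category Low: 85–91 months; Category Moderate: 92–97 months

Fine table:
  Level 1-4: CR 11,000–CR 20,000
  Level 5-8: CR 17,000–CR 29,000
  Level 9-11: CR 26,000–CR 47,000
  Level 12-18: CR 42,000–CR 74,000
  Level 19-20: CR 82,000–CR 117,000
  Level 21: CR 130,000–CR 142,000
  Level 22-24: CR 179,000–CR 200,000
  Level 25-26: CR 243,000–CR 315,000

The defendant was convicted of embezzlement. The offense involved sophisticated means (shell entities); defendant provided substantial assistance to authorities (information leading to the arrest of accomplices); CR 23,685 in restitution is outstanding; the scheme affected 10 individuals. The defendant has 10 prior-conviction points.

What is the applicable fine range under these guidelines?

CR 42,000–CR 74,000

Base offense level for embezzlement: 9.
R1 applies: 9 + 1 = 10.
R3 applies (level before this adjustment is 10 < 15, so +2): 10 + 2 = 12.
R5 applies (level before this adjustment is 12 ≥ 6, so +4): 12 + 4 = 16.
R6 applies: 16 − 2 = 14.
Final offense level: 14.
Level 14 falls in the 12-18 band.
Fine table: Level 12-18 → CR 42,000–CR 74,000.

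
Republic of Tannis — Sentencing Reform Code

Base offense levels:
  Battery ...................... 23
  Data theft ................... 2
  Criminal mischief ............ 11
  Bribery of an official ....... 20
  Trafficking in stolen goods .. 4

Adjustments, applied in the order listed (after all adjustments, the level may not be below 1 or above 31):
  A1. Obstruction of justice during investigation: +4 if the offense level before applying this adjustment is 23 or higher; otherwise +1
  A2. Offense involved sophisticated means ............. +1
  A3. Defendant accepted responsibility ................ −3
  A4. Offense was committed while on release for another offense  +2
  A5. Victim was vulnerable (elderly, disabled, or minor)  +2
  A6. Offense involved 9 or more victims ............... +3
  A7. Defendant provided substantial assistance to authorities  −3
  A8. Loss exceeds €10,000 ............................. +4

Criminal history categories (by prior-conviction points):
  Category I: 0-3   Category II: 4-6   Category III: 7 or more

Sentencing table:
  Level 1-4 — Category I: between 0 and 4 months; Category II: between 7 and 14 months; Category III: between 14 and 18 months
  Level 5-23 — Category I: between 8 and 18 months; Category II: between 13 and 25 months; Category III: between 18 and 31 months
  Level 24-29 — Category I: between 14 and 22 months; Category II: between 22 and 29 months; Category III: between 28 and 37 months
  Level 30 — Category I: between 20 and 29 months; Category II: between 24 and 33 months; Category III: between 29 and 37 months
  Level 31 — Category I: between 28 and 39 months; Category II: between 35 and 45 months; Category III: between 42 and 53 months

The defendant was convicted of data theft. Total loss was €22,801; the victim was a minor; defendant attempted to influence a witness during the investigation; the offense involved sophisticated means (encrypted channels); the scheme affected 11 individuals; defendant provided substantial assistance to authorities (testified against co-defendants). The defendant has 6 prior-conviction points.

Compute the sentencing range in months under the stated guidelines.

13-25 months

Base offense level for data theft: 2.
A1 applies (level before this adjustment is 2 < 23, so +1): 2 + 1 = 3.
A2 applies: 3 + 1 = 4.
A5 applies: 4 + 2 = 6.
A6 applies: 6 + 3 = 9.
A7 applies: 9 − 3 = 6.
A8 applies: 6 + 4 = 10.
Final offense level: 10.
Criminal history: 6 prior points → Category II (4-6).
Level 10 falls in the 5-23 band.
Grid: Level 5-23 × Category II = 13-25 months.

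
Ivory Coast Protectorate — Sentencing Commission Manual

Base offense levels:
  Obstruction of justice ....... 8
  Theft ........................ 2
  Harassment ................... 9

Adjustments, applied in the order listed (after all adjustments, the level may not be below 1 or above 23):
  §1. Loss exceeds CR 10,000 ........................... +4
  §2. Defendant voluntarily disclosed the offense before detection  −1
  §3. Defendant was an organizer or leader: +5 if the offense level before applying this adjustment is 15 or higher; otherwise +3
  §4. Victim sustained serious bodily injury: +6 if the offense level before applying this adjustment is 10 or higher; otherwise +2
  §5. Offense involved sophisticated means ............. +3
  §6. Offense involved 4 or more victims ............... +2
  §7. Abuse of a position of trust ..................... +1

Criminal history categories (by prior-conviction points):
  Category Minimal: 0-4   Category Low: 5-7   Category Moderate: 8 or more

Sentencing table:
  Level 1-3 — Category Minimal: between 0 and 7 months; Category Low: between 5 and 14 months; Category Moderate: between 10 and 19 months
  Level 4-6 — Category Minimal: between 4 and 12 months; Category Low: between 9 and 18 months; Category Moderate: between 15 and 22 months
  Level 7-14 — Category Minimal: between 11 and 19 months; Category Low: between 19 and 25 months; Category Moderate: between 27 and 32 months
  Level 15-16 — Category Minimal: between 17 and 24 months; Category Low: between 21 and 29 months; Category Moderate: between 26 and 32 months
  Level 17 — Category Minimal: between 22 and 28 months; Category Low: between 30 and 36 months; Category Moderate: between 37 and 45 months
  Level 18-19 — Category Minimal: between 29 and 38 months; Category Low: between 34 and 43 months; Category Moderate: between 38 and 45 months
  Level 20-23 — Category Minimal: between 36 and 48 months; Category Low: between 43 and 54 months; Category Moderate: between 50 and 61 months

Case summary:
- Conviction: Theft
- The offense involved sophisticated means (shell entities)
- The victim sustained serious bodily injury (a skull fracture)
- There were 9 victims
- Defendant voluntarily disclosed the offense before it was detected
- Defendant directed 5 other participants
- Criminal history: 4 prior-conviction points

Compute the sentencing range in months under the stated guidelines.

11-19 months

Base offense level for theft: 2.
§2 applies: 2 − 1 = 1.
§3 applies (level before this adjustment is 1 < 15, so +3): 1 + 3 = 4.
§4 applies (level before this adjustment is 4 < 10, so +2): 4 + 2 = 6.
§5 applies: 6 + 3 = 9.
§6 applies: 9 + 2 = 11.
§7 does not apply.
Final offense level: 11.
Criminal history: 4 prior points → Category Minimal (0-4).
Level 11 falls in the 7-14 band.
Grid: Level 7-14 × Category Minimal = 11-19 months.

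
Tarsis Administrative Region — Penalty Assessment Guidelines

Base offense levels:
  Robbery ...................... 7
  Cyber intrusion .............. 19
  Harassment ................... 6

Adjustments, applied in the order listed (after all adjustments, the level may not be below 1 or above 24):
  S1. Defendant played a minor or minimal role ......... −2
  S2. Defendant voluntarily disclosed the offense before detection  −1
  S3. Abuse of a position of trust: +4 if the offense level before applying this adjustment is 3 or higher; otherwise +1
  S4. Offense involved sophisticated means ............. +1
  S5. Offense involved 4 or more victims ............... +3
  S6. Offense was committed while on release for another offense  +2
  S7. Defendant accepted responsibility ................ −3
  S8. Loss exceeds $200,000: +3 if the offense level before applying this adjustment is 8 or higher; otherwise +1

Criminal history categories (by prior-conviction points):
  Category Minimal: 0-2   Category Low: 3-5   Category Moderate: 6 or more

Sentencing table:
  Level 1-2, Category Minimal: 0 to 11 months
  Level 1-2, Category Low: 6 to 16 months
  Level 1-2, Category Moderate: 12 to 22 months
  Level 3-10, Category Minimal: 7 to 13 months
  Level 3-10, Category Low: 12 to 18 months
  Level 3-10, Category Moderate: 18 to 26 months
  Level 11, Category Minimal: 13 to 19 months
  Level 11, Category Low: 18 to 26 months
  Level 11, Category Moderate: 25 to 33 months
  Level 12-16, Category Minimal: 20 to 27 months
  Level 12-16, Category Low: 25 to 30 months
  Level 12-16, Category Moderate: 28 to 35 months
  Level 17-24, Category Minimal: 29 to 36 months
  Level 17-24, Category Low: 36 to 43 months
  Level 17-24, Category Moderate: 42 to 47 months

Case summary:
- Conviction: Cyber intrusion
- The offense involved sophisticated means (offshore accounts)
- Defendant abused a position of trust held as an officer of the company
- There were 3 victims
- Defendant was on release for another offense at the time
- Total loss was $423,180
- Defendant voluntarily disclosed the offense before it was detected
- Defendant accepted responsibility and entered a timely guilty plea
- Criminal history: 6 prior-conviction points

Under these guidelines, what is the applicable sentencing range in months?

42-47 months

Base offense level for cyber intrusion: 19.
S2 applies: 19 − 1 = 18.
S3 applies (level before this adjustment is 18 ≥ 3, so +4): 18 + 4 = 22.
S4 applies: 22 + 1 = 23.
S6 applies: 23 + 2 = 25.
S7 applies: 25 − 3 = 22.
S8 applies (level before this adjustment is 22 ≥ 8, so +3): 22 + 3 = 25.
Level 25 exceeds the maximum of 24; capped at 24.
Final offense level: 24.
Criminal history: 6 prior points → Category Moderate (6+).
Level 24 falls in the 17-24 band.
Grid: Level 17-24 × Category Moderate = 42-47 months.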